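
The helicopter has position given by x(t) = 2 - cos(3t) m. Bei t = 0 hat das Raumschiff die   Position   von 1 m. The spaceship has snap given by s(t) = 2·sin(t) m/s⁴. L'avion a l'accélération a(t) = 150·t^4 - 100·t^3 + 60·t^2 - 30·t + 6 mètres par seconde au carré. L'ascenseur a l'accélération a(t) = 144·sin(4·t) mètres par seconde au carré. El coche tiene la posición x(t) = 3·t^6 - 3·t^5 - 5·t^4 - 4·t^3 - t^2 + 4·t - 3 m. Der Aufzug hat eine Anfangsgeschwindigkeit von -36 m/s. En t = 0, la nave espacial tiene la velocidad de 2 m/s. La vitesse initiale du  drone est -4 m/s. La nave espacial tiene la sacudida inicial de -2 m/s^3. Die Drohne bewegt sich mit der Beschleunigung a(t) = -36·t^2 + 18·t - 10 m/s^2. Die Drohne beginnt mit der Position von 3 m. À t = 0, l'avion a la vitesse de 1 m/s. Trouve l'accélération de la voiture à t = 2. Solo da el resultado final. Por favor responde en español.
La respuesta es 670.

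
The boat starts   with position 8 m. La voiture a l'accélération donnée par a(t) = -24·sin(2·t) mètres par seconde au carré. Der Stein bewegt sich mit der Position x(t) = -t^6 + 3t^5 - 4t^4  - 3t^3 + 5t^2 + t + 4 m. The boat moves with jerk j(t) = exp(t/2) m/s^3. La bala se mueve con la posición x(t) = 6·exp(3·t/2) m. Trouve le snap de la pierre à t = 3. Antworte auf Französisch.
Pour résoudre ceci, nous devons prendre 4 dérivées de notre équation de la position x(t) = -t^6 + 3·t^5 - 4·t^4 - 3·t^3 + 5·t^2 + t + 4. En prenant d/dt de x(t), nous trouvons v(t) = -6·t^5 + 15·t^4 - 16·t^3 - 9·t^2 + 10·t + 1. En prenant d/dt de v(t), nous trouvons a(t) = -30·t^4 + 60·t^3 - 48·t^2 - 18·t + 10. En dérivant l'accélération, nous obtenons le jerk: j(t) = -120·t^3 + 180·t^2 - 96·t - 18. En prenant d/dt de j(t), nous trouvons s(t) = -360·t^2 + 360·t - 96. En utilisant s(t) = -360·t^2 + 360·t - 96 et en substituant t = 3, nous trouvons s = -2256.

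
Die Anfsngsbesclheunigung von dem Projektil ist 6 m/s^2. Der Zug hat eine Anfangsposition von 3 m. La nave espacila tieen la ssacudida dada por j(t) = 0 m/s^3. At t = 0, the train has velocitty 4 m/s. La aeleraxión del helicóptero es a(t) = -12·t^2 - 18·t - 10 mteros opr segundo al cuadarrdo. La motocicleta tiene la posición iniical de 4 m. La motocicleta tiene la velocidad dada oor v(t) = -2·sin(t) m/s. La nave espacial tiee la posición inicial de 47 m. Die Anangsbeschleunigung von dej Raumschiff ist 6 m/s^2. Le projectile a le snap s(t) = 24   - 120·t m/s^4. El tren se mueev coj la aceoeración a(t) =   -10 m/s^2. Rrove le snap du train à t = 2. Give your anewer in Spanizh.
Debemos derivar nuestra ecuación de la aceleración a(t) = -10 2 veces. Tomando d/dt de a(t), encontramos j(t) = 0. La derivada de la sacudida da el snap: s(t) = 0. Usando s(t) = 0 y sustituyendo t = 2, encontramos s = 0.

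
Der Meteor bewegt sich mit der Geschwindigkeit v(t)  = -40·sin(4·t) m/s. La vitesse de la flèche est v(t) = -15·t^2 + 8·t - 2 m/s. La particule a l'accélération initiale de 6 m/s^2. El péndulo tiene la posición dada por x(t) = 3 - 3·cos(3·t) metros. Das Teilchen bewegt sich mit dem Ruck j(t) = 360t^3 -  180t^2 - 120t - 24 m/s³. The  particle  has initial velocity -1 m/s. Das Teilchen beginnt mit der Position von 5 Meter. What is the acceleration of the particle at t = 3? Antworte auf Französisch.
Pour résoudre ceci, nous devons prendre 1 primitive de notre équation du jerk j(t) = 360·t^3 - 180·t^2 - 120·t - 24. En intégrant le jerk et en utilisant la condition initiale a(0) = 6, nous obtenons a(t) = 90·t^4 - 60·t^3 - 60·t^2 - 24·t + 6. De l'équation de l'accélération a(t) = 90·t^4 - 60·t^3 - 60·t^2 - 24·t + 6, nous substituons t = 3 pour obtenir a = 5064.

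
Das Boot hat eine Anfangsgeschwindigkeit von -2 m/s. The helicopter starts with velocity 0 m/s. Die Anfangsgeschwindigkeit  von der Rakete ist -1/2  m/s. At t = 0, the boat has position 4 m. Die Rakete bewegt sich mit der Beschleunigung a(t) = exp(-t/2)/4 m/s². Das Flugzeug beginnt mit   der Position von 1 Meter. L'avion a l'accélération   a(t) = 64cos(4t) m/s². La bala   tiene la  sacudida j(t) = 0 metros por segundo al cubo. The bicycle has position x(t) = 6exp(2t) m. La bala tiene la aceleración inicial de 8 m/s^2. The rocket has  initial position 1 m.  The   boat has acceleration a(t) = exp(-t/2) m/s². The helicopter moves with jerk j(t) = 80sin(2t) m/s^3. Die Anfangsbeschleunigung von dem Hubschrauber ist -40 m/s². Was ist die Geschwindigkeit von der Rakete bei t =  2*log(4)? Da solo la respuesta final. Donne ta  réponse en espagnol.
La respuesta es -1/8.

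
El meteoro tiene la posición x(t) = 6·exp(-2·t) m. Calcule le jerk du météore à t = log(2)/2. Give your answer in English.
To solve this, we need to take 3 derivatives of our position equation x(t) = 6·exp(-2·t). The derivative of position gives velocity: v(t) = -12·exp(-2·t). Taking d/dt of v(t), we find a(t) = 24·exp(-2·t). Differentiating acceleration, we get jerk: j(t) = -48·exp(-2·t). Using j(t) = -48·exp(-2·t) and substituting t = log(2)/2, we find j = -24.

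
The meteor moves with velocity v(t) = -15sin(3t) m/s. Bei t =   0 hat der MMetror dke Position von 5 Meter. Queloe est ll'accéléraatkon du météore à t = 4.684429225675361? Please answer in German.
Ausgehend von der Geschwindigkeit v(t) = -15·sin(3·t), nehmen wir 1 Ableitung. Durch Ableiten von der Geschwindigkeit erhalten wir die Beschleunigung: a(t) = -45·cos(3·t). Mit a(t) = -45·cos(3·t) und Einsetzen von t = 4.684429225675361, finden wir a = -3.77014230304438.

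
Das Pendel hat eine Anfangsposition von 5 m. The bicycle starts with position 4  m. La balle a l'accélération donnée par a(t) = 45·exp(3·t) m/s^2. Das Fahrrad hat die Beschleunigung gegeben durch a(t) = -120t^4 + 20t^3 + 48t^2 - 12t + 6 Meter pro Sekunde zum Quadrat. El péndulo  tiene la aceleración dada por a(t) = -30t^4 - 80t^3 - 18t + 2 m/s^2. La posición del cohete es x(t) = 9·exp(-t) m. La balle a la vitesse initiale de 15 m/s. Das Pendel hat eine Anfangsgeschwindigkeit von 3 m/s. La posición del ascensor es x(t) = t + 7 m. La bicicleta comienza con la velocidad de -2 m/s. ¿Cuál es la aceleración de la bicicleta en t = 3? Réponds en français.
De l'équation de l'accélération a(t) = -120·t^4 + 20·t^3 + 48·t^2 - 12·t + 6, nous substituons t = 3 pour obtenir a = -8778.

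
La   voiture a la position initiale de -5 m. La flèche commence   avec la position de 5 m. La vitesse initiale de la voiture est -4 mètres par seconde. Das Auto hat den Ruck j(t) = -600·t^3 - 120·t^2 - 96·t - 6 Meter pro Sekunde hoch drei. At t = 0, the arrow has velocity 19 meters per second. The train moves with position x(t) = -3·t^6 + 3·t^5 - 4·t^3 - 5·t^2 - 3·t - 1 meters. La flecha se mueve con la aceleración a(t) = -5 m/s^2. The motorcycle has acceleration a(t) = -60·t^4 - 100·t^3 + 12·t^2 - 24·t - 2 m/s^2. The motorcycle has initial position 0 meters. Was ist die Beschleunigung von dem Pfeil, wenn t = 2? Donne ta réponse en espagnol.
Usando a(t) = -5 y sustituyendo t = 2, encontramos a = -5.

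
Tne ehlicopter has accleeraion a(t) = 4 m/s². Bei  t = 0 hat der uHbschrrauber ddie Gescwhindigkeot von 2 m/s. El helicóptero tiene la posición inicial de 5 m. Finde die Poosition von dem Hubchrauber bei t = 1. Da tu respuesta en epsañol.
Necesitamos integrar nuestra ecuación de la aceleración a(t) = 4 2 veces. La integral de la aceleración es la velocidad. Usando v(0) = 2, obtenemos v(t) = 4·t + 2. La antiderivada de la velocidad es la posición. Usando x(0) = 5, obtenemos x(t) = 2·t^2 + 2·t + 5. Tenemos la posición x(t) = 2·t^2 + 2·t + 5. Sustituyendo t = 1: x(1) = 9.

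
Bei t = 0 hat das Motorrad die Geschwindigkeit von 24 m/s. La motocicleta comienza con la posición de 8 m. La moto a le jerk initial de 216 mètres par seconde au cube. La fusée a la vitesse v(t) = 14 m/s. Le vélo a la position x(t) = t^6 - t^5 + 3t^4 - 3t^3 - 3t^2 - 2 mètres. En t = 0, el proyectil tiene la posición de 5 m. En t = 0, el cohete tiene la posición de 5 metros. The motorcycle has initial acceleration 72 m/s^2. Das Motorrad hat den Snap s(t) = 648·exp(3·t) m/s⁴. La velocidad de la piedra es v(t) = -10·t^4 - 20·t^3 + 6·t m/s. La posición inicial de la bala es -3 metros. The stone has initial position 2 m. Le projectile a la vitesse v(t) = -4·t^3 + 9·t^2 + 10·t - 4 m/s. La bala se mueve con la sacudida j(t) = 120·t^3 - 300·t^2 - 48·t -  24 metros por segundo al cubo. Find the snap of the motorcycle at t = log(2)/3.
We have snap s(t) = 648·exp(3·t). Substituting t = log(2)/3: s(log(2)/3) = 1296.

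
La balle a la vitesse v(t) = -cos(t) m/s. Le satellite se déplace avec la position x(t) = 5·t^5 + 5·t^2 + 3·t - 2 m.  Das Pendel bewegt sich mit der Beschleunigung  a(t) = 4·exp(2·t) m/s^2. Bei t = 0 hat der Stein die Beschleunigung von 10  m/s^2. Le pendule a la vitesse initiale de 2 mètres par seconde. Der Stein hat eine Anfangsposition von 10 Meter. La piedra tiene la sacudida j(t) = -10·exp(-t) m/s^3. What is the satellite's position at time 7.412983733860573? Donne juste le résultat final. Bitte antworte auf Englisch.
x(7.412983733860573) = 112222.097673224.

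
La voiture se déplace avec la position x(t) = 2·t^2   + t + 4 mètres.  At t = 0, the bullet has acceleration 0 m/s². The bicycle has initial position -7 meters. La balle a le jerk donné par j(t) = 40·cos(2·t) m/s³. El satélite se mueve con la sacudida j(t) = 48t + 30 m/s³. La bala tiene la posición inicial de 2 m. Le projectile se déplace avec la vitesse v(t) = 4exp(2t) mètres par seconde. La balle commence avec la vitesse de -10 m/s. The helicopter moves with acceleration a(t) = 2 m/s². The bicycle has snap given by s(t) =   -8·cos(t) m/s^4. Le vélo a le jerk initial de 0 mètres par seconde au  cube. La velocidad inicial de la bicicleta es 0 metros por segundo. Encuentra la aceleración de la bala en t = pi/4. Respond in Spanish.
Necesitamos integrar nuestra ecuación de la sacudida j(t) = 40·cos(2·t) 1 vez. Tomando ∫j(t)dt y aplicando a(0) = 0, encontramos a(t) = 20·sin(2·t). De la ecuación de la aceleración a(t) = 20·sin(2·t), sustituimos t = pi/4 para obtener a = 20.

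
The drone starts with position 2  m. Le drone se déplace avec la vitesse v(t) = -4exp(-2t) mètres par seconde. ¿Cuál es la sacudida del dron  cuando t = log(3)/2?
Para resolver esto, necesitamos tomar 2 derivadas de nuestra ecuación de la velocidad v(t) = -4·exp(-2·t). Derivando la velocidad, obtenemos la aceleración: a(t) = 8·exp(-2·t). Tomando d/dt de a(t), encontramos j(t) = -16·exp(-2·t). Tenemos la sacudida j(t) = -16·exp(-2·t). Sustituyendo t = log(3)/2: j(log(3)/2) = -16/3.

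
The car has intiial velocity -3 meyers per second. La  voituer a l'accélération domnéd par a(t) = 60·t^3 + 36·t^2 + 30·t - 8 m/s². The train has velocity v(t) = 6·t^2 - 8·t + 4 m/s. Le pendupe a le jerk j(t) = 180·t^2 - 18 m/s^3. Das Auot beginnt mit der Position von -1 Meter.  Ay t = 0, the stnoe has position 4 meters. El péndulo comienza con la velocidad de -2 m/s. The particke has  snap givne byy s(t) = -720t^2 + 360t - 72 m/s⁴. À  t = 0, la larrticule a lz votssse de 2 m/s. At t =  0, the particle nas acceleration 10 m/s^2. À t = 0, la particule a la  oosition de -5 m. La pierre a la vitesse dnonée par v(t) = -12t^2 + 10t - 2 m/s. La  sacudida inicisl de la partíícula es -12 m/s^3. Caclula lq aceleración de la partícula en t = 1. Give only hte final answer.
a(1) = -38.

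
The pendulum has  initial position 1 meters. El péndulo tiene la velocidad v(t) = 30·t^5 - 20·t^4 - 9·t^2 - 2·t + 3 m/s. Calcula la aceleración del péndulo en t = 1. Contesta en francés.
En partant de la vitesse v(t) = 30·t^5 - 20·t^4 - 9·t^2 - 2·t + 3, nous prenons 1 dérivée. En prenant d/dt de v(t), nous trouvons a(t) = 150·t^4 - 80·t^3 - 18·t - 2. De l'équation de l'accélération a(t) = 150·t^4 - 80·t^3 - 18·t - 2, nous substituons t = 1 pour obtenir a = 50.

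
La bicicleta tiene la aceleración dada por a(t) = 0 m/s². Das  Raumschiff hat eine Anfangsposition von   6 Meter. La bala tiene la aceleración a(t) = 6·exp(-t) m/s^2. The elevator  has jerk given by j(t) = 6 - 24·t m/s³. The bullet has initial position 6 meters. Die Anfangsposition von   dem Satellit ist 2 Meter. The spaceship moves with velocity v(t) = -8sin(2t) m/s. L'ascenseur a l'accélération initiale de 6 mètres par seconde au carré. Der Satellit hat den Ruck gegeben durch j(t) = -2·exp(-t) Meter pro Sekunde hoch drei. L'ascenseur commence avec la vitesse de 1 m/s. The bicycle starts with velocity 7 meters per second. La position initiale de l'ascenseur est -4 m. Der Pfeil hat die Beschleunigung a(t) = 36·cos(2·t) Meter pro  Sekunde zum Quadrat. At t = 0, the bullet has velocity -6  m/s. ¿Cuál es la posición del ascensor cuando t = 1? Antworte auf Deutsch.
Wir müssen das Integral unserer Gleichung für den Ruck j(t) = 6 - 24·t 3-mal finden. Das Integral von dem Ruck, mit a(0) = 6, ergibt die Beschleunigung: a(t) = -12·t^2 + 6·t + 6. Das Integral von der Beschleunigung ist die Geschwindigkeit. Mit v(0) = 1 erhalten wir v(t) = -4·t^3 + 3·t^2 + 6·t + 1. Die Stammfunktion von der Geschwindigkeit, mit x(0) = -4, ergibt die Position: x(t) = -t^4 + t^3 + 3·t^2 + t - 4. Mit x(t) = -t^4 + t^3 + 3·t^2 + t - 4 und Einsetzen von t = 1, finden wir x = 0.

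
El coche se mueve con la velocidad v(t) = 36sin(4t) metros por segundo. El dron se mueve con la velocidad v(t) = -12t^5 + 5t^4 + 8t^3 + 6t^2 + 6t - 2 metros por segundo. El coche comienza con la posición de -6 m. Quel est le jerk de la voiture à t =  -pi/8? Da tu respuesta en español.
Debemos derivar nuestra ecuación de la velocidad v(t) = 36·sin(4·t) 2 veces. Derivando la velocidad, obtenemos la aceleración: a(t) = 144·cos(4·t). Tomando d/dt de a(t), encontramos j(t) = -576·sin(4·t). De la ecuación de la sacudida j(t) = -576·sin(4·t), sustituimos t = -pi/8 para obtener j = 576.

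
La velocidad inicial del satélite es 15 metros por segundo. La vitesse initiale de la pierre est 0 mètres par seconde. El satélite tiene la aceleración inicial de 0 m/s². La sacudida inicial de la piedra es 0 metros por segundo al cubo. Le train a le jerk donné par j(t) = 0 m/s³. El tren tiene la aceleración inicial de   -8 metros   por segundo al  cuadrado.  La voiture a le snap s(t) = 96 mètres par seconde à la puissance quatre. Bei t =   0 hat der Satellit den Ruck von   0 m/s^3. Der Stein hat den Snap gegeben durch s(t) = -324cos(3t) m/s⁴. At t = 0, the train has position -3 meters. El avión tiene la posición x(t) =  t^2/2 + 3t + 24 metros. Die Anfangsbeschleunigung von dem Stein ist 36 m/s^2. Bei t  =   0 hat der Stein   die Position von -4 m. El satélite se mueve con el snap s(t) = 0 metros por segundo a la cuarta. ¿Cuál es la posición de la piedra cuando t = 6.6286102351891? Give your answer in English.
Starting from snap s(t) = -324·cos(3·t), we take 4 antiderivatives. Finding the integral of s(t) and using j(0) = 0: j(t) = -108·sin(3·t). The integral of jerk is acceleration. Using a(0) = 36, we get a(t) = 36·cos(3·t). Integrating acceleration and using the initial condition v(0) = 0, we get v(t) = 12·sin(3·t). Taking ∫v(t)dt and applying x(0) = -4, we find x(t) = -4·cos(3·t). Using x(t) = -4·cos(3·t) and substituting t = 6.6286102351891, we find x = -2.03771751735641.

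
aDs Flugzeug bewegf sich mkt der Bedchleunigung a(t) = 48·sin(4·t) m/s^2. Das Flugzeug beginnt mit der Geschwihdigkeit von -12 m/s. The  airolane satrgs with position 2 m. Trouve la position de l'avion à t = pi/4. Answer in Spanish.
Para resolver esto, necesitamos tomar 2 antiderivadas de nuestra ecuación de la aceleración a(t) = 48·sin(4·t). Tomando ∫a(t)dt y aplicando v(0) = -12, encontramos v(t) = -12·cos(4·t). La integral de la velocidad, con x(0) = 2, da la posición: x(t) = 2 - 3·sin(4·t). Tenemos la posición x(t) = 2 - 3·sin(4·t). Sustituyendo t = pi/4: x(pi/4) = 2.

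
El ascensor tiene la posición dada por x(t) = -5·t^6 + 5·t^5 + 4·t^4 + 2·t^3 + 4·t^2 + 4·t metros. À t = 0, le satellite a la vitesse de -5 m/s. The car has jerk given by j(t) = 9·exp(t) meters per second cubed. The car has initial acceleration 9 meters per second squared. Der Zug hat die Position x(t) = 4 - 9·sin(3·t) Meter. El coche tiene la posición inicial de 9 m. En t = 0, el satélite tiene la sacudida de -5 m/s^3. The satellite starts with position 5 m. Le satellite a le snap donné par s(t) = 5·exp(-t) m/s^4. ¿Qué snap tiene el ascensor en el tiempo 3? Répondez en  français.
Pour résoudre ceci, nous devons prendre 4 dérivées de notre équation de la position x(t) = -5·t^6 + 5·t^5 + 4·t^4 + 2·t^3 + 4·t^2 + 4·t. En prenant d/dt de x(t), nous trouvons v(t) = -30·t^5 + 25·t^4 + 16·t^3 + 6·t^2 + 8·t + 4. En prenant d/dt de v(t), nous trouvons a(t) = -150·t^4 + 100·t^3 + 48·t^2 + 12·t + 8. En dérivant l'accélération, nous obtenons le jerk: j(t) = -600·t^3 + 300·t^2 + 96·t + 12. En dérivant le jerk, nous obtenons le snap: s(t) = -1800·t^2 + 600·t + 96. De l'équation du snap s(t) = -1800·t^2 + 600·t + 96, nous substituons t = 3 pour obtenir s = -14304.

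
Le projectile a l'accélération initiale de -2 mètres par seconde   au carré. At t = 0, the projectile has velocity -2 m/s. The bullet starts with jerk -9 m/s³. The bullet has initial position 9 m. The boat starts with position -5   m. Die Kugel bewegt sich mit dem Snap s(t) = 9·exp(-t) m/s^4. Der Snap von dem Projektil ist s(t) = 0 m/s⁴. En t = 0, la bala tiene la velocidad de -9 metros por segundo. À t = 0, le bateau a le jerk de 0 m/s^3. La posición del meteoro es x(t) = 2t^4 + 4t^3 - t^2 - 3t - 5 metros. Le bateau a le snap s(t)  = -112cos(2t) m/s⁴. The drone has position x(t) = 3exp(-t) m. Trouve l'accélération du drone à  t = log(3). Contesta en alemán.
Um dies zu lösen, müssen wir 2 Ableitungen unserer Gleichung für die Position x(t) = 3·exp(-t) nehmen. Die Ableitung von der Position ergibt die Geschwindigkeit: v(t) = -3·exp(-t). Die Ableitung von der Geschwindigkeit ergibt die Beschleunigung: a(t) = 3·exp(-t). Wir haben die Beschleunigung a(t) = 3·exp(-t). Durch Einsetzen von t = log(3): a(log(3)) = 1.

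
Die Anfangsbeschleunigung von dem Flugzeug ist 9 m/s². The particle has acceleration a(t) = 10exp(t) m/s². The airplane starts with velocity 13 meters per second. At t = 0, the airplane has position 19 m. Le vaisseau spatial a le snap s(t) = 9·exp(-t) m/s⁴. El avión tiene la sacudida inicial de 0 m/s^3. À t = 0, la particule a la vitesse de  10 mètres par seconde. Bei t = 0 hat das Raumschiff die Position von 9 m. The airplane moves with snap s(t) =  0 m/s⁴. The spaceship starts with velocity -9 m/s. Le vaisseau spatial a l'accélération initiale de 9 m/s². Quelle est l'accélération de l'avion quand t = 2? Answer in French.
Pour résoudre ceci, nous devons prendre 2 intégrales de notre équation du snap s(t) = 0. En intégrant le snap et en utilisant la condition initiale j(0) = 0, nous obtenons j(t) = 0. En prenant ∫j(t)dt et en appliquant a(0) = 9, nous trouvons a(t) = 9. Nous avons l'accélération a(t) = 9. En substituant t = 2: a(2) = 9.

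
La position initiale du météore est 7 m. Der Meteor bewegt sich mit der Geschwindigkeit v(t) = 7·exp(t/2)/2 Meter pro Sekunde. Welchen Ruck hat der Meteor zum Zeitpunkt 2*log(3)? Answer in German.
Um dies zu lösen, müssen wir 2 Ableitungen unserer Gleichung für die Geschwindigkeit v(t) = 7·exp(t/2)/2 nehmen. Mit d/dt von v(t) finden wir a(t) = 7·exp(t/2)/4. Die Ableitung von der Beschleunigung ergibt den Ruck: j(t) = 7·exp(t/2)/8. Aus der Gleichung für den Ruck j(t) = 7·exp(t/2)/8, setzen wir t = 2*log(3) ein und erhalten j = 21/8.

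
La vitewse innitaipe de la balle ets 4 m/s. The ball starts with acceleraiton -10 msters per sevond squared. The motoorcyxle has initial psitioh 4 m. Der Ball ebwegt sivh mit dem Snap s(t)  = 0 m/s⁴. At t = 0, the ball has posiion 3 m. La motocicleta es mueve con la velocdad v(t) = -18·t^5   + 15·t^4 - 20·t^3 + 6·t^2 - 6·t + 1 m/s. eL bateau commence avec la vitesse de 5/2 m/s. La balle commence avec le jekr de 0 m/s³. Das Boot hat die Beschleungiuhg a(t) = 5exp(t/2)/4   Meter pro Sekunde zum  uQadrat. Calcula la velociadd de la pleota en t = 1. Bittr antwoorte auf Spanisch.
Debemos encontrar la integral de nuestra ecuación del snap s(t) = 0 3 veces. La integral del snap, con j(0) = 0, da la sacudida: j(t) = 0. Tomando ∫j(t)dt y aplicando a(0) = -10, encontramos a(t) = -10. Integrando la aceleración y usando la condición inicial v(0) = 4, obtenemos v(t) = 4 - 10·t. Usando v(t) = 4 - 10·t y sustituyendo t = 1, encontramos v = -6.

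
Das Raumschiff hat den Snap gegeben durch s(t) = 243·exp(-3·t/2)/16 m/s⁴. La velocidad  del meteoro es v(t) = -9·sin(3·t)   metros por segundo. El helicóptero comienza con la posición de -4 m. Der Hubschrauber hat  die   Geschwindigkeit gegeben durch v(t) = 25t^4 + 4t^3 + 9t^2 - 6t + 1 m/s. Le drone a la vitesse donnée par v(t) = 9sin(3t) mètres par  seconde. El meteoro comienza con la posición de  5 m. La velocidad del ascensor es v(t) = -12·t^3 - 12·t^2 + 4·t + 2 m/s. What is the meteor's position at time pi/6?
To solve this, we need to take 1 antiderivative of our velocity equation v(t) = -9·sin(3·t). Taking ∫v(t)dt and applying x(0) = 5, we find x(t) = 3·cos(3·t) + 2. We have position x(t) = 3·cos(3·t) + 2. Substituting t = pi/6: x(pi/6) = 2.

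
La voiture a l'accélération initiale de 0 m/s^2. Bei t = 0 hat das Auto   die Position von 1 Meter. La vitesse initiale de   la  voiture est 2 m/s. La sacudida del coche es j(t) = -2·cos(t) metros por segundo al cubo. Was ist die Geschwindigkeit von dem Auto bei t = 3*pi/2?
Um dies zu lösen, müssen wir 2 Integrale unserer Gleichung für den Ruck j(t) = -2·cos(t) finden. Mit ∫j(t)dt und Anwendung von a(0) = 0, finden wir a(t) = -2·sin(t). Durch Integration von der Beschleunigung und Verwendung der Anfangsbedingung v(0) = 2, erhalten wir v(t) = 2·cos(t). Mit v(t) = 2·cos(t) und Einsetzen von t = 3*pi/2, finden wir v = 0.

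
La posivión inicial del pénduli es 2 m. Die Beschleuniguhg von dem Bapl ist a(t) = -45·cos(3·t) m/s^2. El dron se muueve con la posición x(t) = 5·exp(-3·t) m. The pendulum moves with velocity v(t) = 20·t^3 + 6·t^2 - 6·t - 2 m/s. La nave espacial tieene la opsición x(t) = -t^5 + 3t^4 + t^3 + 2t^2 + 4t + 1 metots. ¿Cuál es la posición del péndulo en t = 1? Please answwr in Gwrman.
Wir müssen das Integral unserer Gleichung für die Geschwindigkeit v(t) = 20·t^3 + 6·t^2 - 6·t - 2 1-mal finden. Durch Integration von der Geschwindigkeit und Verwendung der Anfangsbedingung x(0) = 2, erhalten wir x(t) = 5·t^4 + 2·t^3 - 3·t^2 - 2·t + 2. Wir haben die Position x(t) = 5·t^4 + 2·t^3 - 3·t^2 - 2·t + 2. Durch Einsetzen von t = 1: x(1) = 4.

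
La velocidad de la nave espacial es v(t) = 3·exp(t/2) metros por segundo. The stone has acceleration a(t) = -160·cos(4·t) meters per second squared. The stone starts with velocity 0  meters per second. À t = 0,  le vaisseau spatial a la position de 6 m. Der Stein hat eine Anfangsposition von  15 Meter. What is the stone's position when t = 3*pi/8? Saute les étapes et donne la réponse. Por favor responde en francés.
x(3*pi/8) = 5.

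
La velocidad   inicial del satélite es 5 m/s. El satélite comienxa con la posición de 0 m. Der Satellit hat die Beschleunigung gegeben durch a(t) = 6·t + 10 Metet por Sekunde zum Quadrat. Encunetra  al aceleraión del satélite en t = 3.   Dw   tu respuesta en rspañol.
De la ecuación de la aceleración a(t) = 6·t + 10, sustituimos t = 3 para obtener a = 28.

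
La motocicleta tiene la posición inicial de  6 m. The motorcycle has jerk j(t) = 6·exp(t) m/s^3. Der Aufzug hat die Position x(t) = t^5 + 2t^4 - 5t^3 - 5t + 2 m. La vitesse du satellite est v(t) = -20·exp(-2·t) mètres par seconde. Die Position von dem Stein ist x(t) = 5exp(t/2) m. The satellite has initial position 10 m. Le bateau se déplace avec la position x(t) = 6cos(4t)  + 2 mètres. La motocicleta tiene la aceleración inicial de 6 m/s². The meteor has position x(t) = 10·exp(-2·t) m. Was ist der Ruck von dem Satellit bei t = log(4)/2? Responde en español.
Debemos derivar nuestra ecuación de la velocidad v(t) = -20·exp(-2·t) 2 veces. Tomando d/dt de v(t), encontramos a(t) = 40·exp(-2·t). Derivando la aceleración, obtenemos la sacudida: j(t) = -80·exp(-2·t). Usando j(t) = -80·exp(-2·t) y sustituyendo t = log(4)/2, encontramos j = -20.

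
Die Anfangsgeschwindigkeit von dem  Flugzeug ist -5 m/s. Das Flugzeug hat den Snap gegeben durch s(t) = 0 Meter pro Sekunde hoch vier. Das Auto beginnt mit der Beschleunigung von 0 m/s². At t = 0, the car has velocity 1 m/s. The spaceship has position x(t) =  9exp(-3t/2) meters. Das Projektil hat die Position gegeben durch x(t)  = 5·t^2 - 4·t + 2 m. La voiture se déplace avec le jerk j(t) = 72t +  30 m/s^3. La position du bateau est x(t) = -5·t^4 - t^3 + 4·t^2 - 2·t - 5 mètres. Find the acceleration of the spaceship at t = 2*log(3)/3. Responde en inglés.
We must differentiate our position equation x(t) = 9·exp(-3·t/2) 2 times. Taking d/dt of x(t), we find v(t) = -27·exp(-3·t/2)/2. The derivative of velocity gives acceleration: a(t) = 81·exp(-3·t/2)/4. Using a(t) = 81·exp(-3·t/2)/4 and substituting t = 2*log(3)/3, we find a = 27/4.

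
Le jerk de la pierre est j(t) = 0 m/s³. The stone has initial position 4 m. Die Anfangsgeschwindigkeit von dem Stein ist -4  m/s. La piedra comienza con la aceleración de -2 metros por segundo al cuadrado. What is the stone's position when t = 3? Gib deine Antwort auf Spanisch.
Debemos encontrar la antiderivada de nuestra ecuación de la sacudida j(t) = 0 3 veces. La integral de la sacudida es la aceleración. Usando a(0) = -2, obtenemos a(t) = -2. La antiderivada de la aceleración es la velocidad. Usando v(0) = -4, obtenemos v(t) = -2·t - 4. La integral de la velocidad es la posición. Usando x(0) = 4, obtenemos x(t) = -t^2 - 4·t + 4. De la ecuación de la posición x(t) = -t^2 - 4·t + 4, sustituimos t = 3 para obtener x = -17.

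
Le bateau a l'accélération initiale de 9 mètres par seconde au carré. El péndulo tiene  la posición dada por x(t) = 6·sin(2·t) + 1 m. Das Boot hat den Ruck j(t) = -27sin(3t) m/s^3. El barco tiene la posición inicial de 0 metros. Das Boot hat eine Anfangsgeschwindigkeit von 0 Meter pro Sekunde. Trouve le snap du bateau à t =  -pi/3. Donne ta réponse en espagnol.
Partiendo de la sacudida j(t) = -27·sin(3·t), tomamos 1 derivada. La derivada de la sacudida da el snap: s(t) = -81·cos(3·t). Usando s(t) = -81·cos(3·t) y sustituyendo t = -pi/3, encontramos s = 81.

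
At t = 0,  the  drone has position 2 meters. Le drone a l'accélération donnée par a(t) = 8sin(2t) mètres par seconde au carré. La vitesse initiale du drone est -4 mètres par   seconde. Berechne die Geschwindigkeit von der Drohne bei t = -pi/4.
Wir müssen die Stammfunktion unserer Gleichung für die Beschleunigung a(t) = 8·sin(2·t) 1-mal finden. Die Stammfunktion von der Beschleunigung ist die Geschwindigkeit. Mit v(0) = -4 erhalten wir v(t) = -4·cos(2·t). Aus der Gleichung für die Geschwindigkeit v(t) = -4·cos(2·t), setzen wir t = -pi/4 ein und erhalten v = 0.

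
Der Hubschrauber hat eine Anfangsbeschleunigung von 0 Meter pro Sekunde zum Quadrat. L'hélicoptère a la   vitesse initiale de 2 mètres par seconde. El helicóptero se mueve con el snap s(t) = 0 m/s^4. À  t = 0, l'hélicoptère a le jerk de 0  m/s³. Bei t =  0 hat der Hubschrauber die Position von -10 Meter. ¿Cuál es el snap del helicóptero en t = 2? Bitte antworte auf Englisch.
Using s(t) = 0 and substituting t = 2, we find s = 0.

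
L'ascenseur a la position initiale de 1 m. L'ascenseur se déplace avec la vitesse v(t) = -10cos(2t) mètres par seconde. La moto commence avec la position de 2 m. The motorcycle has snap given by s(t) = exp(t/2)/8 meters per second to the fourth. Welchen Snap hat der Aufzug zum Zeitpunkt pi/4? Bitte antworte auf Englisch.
To solve this, we need to take 3 derivatives of our velocity equation v(t) = -10·cos(2·t). The derivative of velocity gives acceleration: a(t) = 20·sin(2·t). Taking d/dt of a(t), we find j(t) = 40·cos(2·t). The derivative of jerk gives snap: s(t) = -80·sin(2·t). We have snap s(t) = -80·sin(2·t). Substituting t = pi/4: s(pi/4) = -80.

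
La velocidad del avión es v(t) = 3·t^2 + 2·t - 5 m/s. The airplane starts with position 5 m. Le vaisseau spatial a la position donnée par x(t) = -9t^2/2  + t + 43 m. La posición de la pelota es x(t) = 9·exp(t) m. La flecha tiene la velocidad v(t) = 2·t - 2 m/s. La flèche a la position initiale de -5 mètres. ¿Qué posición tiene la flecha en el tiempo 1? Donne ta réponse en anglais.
To solve this, we need to take 1 antiderivative of our velocity equation v(t) = 2·t - 2. Taking ∫v(t)dt and applying x(0) = -5, we find x(t) = t^2 - 2·t - 5. We have position x(t) = t^2 - 2·t - 5. Substituting t = 1: x(1) = -6.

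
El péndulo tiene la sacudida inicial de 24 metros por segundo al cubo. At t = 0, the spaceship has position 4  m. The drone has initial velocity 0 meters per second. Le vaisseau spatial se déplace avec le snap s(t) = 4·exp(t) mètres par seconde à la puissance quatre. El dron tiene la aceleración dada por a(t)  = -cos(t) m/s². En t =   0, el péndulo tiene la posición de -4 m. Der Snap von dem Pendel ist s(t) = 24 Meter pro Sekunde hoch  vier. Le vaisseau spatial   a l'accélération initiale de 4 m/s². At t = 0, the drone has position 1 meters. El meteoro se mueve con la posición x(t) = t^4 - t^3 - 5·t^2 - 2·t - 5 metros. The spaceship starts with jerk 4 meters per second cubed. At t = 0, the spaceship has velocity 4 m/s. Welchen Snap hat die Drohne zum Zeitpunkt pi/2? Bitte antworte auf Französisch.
Nous devons dériver notre équation de l'accélération a(t) = -cos(t) 2 fois. En dérivant l'accélération, nous obtenons le jerk: j(t) = sin(t). En dérivant le jerk, nous obtenons le snap: s(t) = cos(t). Nous avons le snap s(t) = cos(t). En substituant t = pi/2: s(pi/2) = 0.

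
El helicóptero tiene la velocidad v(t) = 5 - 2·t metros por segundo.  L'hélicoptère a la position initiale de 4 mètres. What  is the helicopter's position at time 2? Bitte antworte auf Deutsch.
Wir müssen unsere Gleichung für die Geschwindigkeit v(t) = 5 - 2·t 1-mal integrieren. Die Stammfunktion von der Geschwindigkeit, mit x(0) = 4, ergibt die Position: x(t) = -t^2 + 5·t + 4. Aus der Gleichung für die Position x(t) = -t^2 + 5·t + 4, setzen wir t = 2 ein und erhalten x = 10.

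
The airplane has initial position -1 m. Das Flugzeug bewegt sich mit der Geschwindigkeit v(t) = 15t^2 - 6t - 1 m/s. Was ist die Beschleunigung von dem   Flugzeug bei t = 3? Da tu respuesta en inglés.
To solve this, we need to take 1 derivative of our velocity equation v(t) = 15·t^2 - 6·t - 1. The derivative of velocity gives acceleration: a(t) = 30·t - 6. We have acceleration a(t) = 30·t - 6. Substituting t = 3: a(3) = 84.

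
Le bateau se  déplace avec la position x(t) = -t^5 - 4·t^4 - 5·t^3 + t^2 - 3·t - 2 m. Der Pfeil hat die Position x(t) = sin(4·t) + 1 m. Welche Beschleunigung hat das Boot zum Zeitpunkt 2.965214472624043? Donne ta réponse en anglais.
To solve this, we need to take 2 derivatives of our position equation x(t) = -t^5 - 4·t^4 - 5·t^3 + t^2 - 3·t - 2. Taking d/dt of x(t), we find v(t) = -5·t^4 - 16·t^3 - 15·t^2 + 2·t - 3. Taking d/dt of v(t), we find a(t) = -20·t^3 - 48·t^2 - 30·t + 2. From the given acceleration equation a(t) = -20·t^3 - 48·t^2 - 30·t + 2, we substitute t = 2.965214472624043 to get a = -1030.42906318335.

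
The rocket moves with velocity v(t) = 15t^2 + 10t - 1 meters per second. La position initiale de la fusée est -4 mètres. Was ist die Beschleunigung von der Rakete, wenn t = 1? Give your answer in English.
We must differentiate our velocity equation v(t) = 15·t^2 + 10·t - 1 1 time. Differentiating velocity, we get acceleration: a(t) = 30·t + 10. Using a(t) = 30·t + 10 and substituting t = 1, we find a = 40.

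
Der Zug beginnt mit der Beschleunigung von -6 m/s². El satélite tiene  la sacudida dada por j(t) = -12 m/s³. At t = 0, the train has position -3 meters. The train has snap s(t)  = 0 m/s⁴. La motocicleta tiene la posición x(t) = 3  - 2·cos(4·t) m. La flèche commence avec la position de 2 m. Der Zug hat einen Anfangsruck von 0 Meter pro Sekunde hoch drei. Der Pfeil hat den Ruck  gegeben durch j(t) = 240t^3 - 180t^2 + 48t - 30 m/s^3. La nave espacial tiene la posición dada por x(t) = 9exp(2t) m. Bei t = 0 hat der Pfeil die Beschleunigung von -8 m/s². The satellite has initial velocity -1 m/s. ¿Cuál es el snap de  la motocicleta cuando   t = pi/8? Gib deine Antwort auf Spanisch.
Debemos derivar nuestra ecuación de la posición x(t) = 3 - 2·cos(4·t) 4 veces. La derivada de la posición da la velocidad: v(t) = 8·sin(4·t). Derivando la velocidad, obtenemos la aceleración: a(t) = 32·cos(4·t). La derivada de la aceleración da la sacudida: j(t) = -128·sin(4·t). La derivada de la sacudida da el snap: s(t) = -512·cos(4·t). Tenemos el snap s(t) = -512·cos(4·t). Sustituyendo t = pi/8: s(pi/8) = 0.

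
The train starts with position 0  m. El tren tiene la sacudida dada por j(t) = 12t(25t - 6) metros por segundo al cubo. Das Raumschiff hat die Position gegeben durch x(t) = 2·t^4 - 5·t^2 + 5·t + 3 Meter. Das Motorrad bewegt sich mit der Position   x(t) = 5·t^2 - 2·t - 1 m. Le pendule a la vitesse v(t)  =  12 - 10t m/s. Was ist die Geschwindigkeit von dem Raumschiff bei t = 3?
Wir müssen unsere Gleichung für die Position x(t) = 2·t^4 - 5·t^2 + 5·t + 3 1-mal ableiten. Mit d/dt von x(t) finden wir v(t) = 8·t^3 - 10·t + 5. Mit v(t) = 8·t^3 - 10·t + 5 und Einsetzen von t = 3, finden wir v = 191.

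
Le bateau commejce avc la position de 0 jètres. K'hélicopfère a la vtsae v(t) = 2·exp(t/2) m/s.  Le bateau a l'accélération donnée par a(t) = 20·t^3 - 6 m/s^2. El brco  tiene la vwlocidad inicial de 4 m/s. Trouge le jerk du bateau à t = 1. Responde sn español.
Para resolver esto, necesitamos tomar 1 derivada de nuestra ecuación de la aceleración a(t) = 20·t^3 - 6. Tomando d/dt de a(t), encontramos j(t) = 60·t^2. De la ecuación de la sacudida j(t) = 60·t^2, sustituimos t = 1 para obtener j = 60.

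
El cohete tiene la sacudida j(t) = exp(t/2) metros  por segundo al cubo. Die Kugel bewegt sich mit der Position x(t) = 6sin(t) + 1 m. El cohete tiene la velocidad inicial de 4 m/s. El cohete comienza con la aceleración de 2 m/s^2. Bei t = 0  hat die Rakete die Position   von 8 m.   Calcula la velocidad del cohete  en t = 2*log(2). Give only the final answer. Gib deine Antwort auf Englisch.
The velocity at t = 2*log(2) is v = 8.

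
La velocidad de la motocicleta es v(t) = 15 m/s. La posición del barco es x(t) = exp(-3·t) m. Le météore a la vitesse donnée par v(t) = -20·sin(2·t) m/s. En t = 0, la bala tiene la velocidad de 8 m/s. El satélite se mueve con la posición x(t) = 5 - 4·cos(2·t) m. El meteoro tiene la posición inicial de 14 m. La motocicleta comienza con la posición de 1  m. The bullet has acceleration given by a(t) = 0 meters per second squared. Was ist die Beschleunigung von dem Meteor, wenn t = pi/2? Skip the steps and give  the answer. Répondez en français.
L'accélération à t = pi/2 est a = 40.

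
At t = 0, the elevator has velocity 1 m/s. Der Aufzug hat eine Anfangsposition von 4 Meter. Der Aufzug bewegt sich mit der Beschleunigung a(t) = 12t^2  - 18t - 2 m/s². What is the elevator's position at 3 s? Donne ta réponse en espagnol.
Para resolver esto, necesitamos tomar 2 integrales de nuestra ecuación de la aceleración a(t) = 12·t^2 - 18·t - 2. Integrando la aceleración y usando la condición inicial v(0) = 1, obtenemos v(t) = 4·t^3 - 9·t^2 - 2·t + 1. Tomando ∫v(t)dt y aplicando x(0) = 4, encontramos x(t) = t^4 - 3·t^3 - t^2 + t + 4. Usando x(t) = t^4 - 3·t^3 - t^2 + t + 4 y sustituyendo t = 3, encontramos x = -2.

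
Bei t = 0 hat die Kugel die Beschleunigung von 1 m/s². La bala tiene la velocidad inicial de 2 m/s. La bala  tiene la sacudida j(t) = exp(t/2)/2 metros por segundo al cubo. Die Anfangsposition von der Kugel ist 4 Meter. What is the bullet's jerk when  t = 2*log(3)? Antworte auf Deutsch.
Wir haben den Ruck j(t) = exp(t/2)/2. Durch Einsetzen von t = 2*log(3): j(2*log(3)) = 3/2.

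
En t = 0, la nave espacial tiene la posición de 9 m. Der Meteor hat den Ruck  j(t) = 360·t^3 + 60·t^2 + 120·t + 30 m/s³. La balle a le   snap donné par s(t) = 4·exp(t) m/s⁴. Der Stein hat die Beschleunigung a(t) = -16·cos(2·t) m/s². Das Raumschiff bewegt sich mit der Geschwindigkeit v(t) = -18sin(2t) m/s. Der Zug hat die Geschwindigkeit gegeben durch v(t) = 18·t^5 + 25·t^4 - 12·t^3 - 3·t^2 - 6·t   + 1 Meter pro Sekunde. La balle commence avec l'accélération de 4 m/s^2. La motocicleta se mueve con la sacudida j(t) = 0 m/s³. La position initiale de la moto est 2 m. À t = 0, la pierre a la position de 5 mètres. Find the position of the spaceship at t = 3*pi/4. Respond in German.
Ausgehend von der Geschwindigkeit v(t) = -18·sin(2·t), nehmen wir 1 Integral. Mit ∫v(t)dt und Anwendung von x(0) = 9, finden wir x(t) = 9·cos(2·t). Aus der Gleichung für die Position x(t) = 9·cos(2·t), setzen wir t = 3*pi/4 ein und erhalten x = 0.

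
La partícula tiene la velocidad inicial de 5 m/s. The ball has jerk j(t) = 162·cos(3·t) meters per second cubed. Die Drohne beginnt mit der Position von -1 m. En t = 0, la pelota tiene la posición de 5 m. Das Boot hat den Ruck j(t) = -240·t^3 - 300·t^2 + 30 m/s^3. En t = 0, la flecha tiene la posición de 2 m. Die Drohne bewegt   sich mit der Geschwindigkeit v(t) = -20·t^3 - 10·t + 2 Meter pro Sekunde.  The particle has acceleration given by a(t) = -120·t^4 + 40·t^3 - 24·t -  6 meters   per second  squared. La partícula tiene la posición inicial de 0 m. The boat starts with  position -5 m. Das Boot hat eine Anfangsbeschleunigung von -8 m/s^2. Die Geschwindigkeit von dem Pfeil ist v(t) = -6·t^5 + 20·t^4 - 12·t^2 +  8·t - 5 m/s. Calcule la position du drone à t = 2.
En partant de la vitesse v(t) = -20·t^3 - 10·t + 2, nous prenons 1 intégrale. La primitive de la vitesse, avec x(0) = -1, donne la position: x(t) = -5·t^4 - 5·t^2 + 2·t - 1. Nous avons la position x(t) = -5·t^4 - 5·t^2 + 2·t - 1. En substituant t = 2: x(2) = -97.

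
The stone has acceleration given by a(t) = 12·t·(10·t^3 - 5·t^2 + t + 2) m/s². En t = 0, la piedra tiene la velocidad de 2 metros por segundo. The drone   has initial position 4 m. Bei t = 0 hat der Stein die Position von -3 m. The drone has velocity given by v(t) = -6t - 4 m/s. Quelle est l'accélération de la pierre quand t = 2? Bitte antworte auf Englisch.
We have acceleration a(t) = 12·t·(10·t^3 - 5·t^2 + t + 2). Substituting t = 2: a(2) = 1536.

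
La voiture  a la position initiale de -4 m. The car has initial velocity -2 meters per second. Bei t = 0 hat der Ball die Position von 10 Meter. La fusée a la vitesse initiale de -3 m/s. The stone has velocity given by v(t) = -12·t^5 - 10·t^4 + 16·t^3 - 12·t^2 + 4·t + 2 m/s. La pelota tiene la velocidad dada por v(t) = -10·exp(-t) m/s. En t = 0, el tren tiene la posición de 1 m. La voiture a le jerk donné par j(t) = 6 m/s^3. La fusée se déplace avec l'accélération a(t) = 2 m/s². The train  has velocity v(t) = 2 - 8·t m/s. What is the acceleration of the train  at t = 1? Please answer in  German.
Ausgehend von der Geschwindigkeit v(t) = 2 - 8·t, nehmen wir 1 Ableitung. Mit d/dt von v(t) finden wir a(t) = -8. Aus der Gleichung für die Beschleunigung a(t) = -8, setzen wir t = 1 ein und erhalten a = -8.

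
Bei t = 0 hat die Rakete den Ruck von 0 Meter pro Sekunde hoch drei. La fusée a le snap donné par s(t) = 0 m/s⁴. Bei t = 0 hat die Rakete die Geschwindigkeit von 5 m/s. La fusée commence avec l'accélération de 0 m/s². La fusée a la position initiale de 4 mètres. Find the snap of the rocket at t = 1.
Using s(t) = 0 and substituting t = 1, we find s = 0.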